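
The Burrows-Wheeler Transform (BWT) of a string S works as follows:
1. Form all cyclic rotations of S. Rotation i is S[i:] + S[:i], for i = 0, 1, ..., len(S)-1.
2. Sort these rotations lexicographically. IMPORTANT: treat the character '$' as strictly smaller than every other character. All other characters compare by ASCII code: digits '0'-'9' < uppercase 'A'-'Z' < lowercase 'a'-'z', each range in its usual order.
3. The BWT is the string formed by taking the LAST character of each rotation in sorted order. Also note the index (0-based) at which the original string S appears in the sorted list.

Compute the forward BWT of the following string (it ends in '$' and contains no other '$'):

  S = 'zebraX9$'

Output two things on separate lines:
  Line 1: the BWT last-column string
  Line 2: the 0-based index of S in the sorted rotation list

Answer: 9Xarezb$
7

Derivation:
All 8 rotations (rotation i = S[i:]+S[:i]):
  rot[0] = zebraX9$
  rot[1] = ebraX9$z
  rot[2] = braX9$ze
  rot[3] = raX9$zeb
  rot[4] = aX9$zebr
  rot[5] = X9$zebra
  rot[6] = 9$zebraX
  rot[7] = $zebraX9
Sorted (with $ < everything):
  sorted[0] = $zebraX9  (last char: '9')
  sorted[1] = 9$zebraX  (last char: 'X')
  sorted[2] = X9$zebra  (last char: 'a')
  sorted[3] = aX9$zebr  (last char: 'r')
  sorted[4] = braX9$ze  (last char: 'e')
  sorted[5] = ebraX9$z  (last char: 'z')
  sorted[6] = raX9$zeb  (last char: 'b')
  sorted[7] = zebraX9$  (last char: '$')
Last column: 9Xarezb$
Original string S is at sorted index 7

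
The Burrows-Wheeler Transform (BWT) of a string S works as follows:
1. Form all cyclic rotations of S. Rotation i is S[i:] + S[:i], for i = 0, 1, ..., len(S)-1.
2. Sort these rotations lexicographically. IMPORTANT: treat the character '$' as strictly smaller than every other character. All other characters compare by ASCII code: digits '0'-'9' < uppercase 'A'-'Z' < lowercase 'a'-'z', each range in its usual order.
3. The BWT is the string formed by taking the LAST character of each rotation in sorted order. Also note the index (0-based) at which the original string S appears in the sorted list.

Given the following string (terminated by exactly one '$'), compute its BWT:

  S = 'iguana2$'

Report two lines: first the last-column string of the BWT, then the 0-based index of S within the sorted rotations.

Answer: 2anui$ag
5

Derivation:
All 8 rotations (rotation i = S[i:]+S[:i]):
  rot[0] = iguana2$
  rot[1] = guana2$i
  rot[2] = uana2$ig
  rot[3] = ana2$igu
  rot[4] = na2$igua
  rot[5] = a2$iguan
  rot[6] = 2$iguana
  rot[7] = $iguana2
Sorted (with $ < everything):
  sorted[0] = $iguana2  (last char: '2')
  sorted[1] = 2$iguana  (last char: 'a')
  sorted[2] = a2$iguan  (last char: 'n')
  sorted[3] = ana2$igu  (last char: 'u')
  sorted[4] = guana2$i  (last char: 'i')
  sorted[5] = iguana2$  (last char: '$')
  sorted[6] = na2$igua  (last char: 'a')
  sorted[7] = uana2$ig  (last char: 'g')
Last column: 2anui$ag
Original string S is at sorted index 5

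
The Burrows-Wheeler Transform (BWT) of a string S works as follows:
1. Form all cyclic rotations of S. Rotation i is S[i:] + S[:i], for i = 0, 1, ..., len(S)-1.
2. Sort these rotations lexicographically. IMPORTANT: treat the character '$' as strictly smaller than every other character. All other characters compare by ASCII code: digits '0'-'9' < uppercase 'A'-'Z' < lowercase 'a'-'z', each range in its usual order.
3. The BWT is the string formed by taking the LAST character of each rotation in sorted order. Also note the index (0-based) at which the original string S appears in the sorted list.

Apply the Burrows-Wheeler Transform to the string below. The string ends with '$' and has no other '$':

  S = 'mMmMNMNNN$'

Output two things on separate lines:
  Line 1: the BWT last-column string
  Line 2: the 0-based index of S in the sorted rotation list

Answer: NmNmNMNMM$
9

Derivation:
All 10 rotations (rotation i = S[i:]+S[:i]):
  rot[0] = mMmMNMNNN$
  rot[1] = MmMNMNNN$m
  rot[2] = mMNMNNN$mM
  rot[3] = MNMNNN$mMm
  rot[4] = NMNNN$mMmM
  rot[5] = MNNN$mMmMN
  rot[6] = NNN$mMmMNM
  rot[7] = NN$mMmMNMN
  rot[8] = N$mMmMNMNN
  rot[9] = $mMmMNMNNN
Sorted (with $ < everything):
  sorted[0] = $mMmMNMNNN  (last char: 'N')
  sorted[1] = MNMNNN$mMm  (last char: 'm')
  sorted[2] = MNNN$mMmMN  (last char: 'N')
  sorted[3] = MmMNMNNN$m  (last char: 'm')
  sorted[4] = N$mMmMNMNN  (last char: 'N')
  sorted[5] = NMNNN$mMmM  (last char: 'M')
  sorted[6] = NN$mMmMNMN  (last char: 'N')
  sorted[7] = NNN$mMmMNM  (last char: 'M')
  sorted[8] = mMNMNNN$mM  (last char: 'M')
  sorted[9] = mMmMNMNNN$  (last char: '$')
Last column: NmNmNMNMM$
Original string S is at sorted index 9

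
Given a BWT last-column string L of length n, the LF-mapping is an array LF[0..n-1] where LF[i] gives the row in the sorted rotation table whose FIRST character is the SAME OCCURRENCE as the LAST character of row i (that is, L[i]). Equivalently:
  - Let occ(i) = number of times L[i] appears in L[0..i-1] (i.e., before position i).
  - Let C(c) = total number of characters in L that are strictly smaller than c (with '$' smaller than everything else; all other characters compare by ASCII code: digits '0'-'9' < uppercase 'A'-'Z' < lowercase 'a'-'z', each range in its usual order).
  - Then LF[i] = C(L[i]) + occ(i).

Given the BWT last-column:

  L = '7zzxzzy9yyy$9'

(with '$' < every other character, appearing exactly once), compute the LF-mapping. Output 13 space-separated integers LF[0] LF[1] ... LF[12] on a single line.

Answer: 1 9 10 4 11 12 5 2 6 7 8 0 3

Derivation:
Char counts: '$':1, '7':1, '9':2, 'x':1, 'y':4, 'z':4
C (first-col start): C('$')=0, C('7')=1, C('9')=2, C('x')=4, C('y')=5, C('z')=9
L[0]='7': occ=0, LF[0]=C('7')+0=1+0=1
L[1]='z': occ=0, LF[1]=C('z')+0=9+0=9
L[2]='z': occ=1, LF[2]=C('z')+1=9+1=10
L[3]='x': occ=0, LF[3]=C('x')+0=4+0=4
L[4]='z': occ=2, LF[4]=C('z')+2=9+2=11
L[5]='z': occ=3, LF[5]=C('z')+3=9+3=12
L[6]='y': occ=0, LF[6]=C('y')+0=5+0=5
L[7]='9': occ=0, LF[7]=C('9')+0=2+0=2
L[8]='y': occ=1, LF[8]=C('y')+1=5+1=6
L[9]='y': occ=2, LF[9]=C('y')+2=5+2=7
L[10]='y': occ=3, LF[10]=C('y')+3=5+3=8
L[11]='$': occ=0, LF[11]=C('$')+0=0+0=0
L[12]='9': occ=1, LF[12]=C('9')+1=2+1=3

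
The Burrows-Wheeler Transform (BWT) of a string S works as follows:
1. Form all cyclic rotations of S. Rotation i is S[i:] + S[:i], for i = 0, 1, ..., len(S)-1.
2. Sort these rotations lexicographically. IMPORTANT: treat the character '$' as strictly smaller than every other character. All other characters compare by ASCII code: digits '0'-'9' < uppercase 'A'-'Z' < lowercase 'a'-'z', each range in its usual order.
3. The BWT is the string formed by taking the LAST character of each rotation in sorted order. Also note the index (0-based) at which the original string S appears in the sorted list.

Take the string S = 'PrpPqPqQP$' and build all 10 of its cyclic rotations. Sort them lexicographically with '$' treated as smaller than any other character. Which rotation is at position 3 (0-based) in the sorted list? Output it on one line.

All 10 rotations (rotation i = S[i:]+S[:i]):
  rot[0] = PrpPqPqQP$
  rot[1] = rpPqPqQP$P
  rot[2] = pPqPqQP$Pr
  rot[3] = PqPqQP$Prp
  rot[4] = qPqQP$PrpP
  rot[5] = PqQP$PrpPq
  rot[6] = qQP$PrpPqP
  rot[7] = QP$PrpPqPq
  rot[8] = P$PrpPqPqQ
  rot[9] = $PrpPqPqQP
Sorted (with $ < everything):
  sorted[0] = $PrpPqPqQP
  sorted[1] = P$PrpPqPqQ
  sorted[2] = PqPqQP$Prp
  sorted[3] = PqQP$PrpPq
  sorted[4] = PrpPqPqQP$
  sorted[5] = QP$PrpPqPq
  sorted[6] = pPqPqQP$Pr
  sorted[7] = qPqQP$PrpP
  sorted[8] = qQP$PrpPqP
  sorted[9] = rpPqPqQP$P
sorted[3] = PqQP$PrpPq

Answer: PqQP$PrpPq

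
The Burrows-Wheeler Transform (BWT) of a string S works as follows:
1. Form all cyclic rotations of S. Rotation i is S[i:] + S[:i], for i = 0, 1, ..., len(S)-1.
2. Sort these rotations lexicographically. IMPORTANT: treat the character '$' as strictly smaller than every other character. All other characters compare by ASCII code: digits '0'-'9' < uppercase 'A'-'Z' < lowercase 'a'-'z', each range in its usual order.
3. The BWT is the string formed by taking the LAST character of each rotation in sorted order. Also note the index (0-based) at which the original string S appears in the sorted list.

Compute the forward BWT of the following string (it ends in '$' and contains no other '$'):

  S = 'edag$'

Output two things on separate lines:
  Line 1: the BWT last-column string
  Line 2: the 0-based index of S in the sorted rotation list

All 5 rotations (rotation i = S[i:]+S[:i]):
  rot[0] = edag$
  rot[1] = dag$e
  rot[2] = ag$ed
  rot[3] = g$eda
  rot[4] = $edag
Sorted (with $ < everything):
  sorted[0] = $edag  (last char: 'g')
  sorted[1] = ag$ed  (last char: 'd')
  sorted[2] = dag$e  (last char: 'e')
  sorted[3] = edag$  (last char: '$')
  sorted[4] = g$eda  (last char: 'a')
Last column: gde$a
Original string S is at sorted index 3

Answer: gde$a
3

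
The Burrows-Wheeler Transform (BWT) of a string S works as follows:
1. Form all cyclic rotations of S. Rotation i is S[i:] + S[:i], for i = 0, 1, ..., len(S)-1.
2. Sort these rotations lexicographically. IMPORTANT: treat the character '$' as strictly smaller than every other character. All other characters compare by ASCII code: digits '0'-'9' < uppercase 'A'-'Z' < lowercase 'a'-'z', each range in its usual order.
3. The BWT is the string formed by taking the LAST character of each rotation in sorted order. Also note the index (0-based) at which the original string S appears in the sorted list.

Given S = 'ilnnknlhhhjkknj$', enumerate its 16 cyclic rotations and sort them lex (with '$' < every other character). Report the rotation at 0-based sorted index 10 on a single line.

All 16 rotations (rotation i = S[i:]+S[:i]):
  rot[0] = ilnnknlhhhjkknj$
  rot[1] = lnnknlhhhjkknj$i
  rot[2] = nnknlhhhjkknj$il
  rot[3] = nknlhhhjkknj$iln
  rot[4] = knlhhhjkknj$ilnn
  rot[5] = nlhhhjkknj$ilnnk
  rot[6] = lhhhjkknj$ilnnkn
  rot[7] = hhhjkknj$ilnnknl
  rot[8] = hhjkknj$ilnnknlh
  rot[9] = hjkknj$ilnnknlhh
  rot[10] = jkknj$ilnnknlhhh
  rot[11] = kknj$ilnnknlhhhj
  rot[12] = knj$ilnnknlhhhjk
  rot[13] = nj$ilnnknlhhhjkk
  rot[14] = j$ilnnknlhhhjkkn
  rot[15] = $ilnnknlhhhjkknj
Sorted (with $ < everything):
  sorted[0] = $ilnnknlhhhjkknj
  sorted[1] = hhhjkknj$ilnnknl
  sorted[2] = hhjkknj$ilnnknlh
  sorted[3] = hjkknj$ilnnknlhh
  sorted[4] = ilnnknlhhhjkknj$
  sorted[5] = j$ilnnknlhhhjkkn
  sorted[6] = jkknj$ilnnknlhhh
  sorted[7] = kknj$ilnnknlhhhj
  sorted[8] = knj$ilnnknlhhhjk
  sorted[9] = knlhhhjkknj$ilnn
  sorted[10] = lhhhjkknj$ilnnkn
  sorted[11] = lnnknlhhhjkknj$i
  sorted[12] = nj$ilnnknlhhhjkk
  sorted[13] = nknlhhhjkknj$iln
  sorted[14] = nlhhhjkknj$ilnnk
  sorted[15] = nnknlhhhjkknj$il
sorted[10] = lhhhjkknj$ilnnkn

Answer: lhhhjkknj$ilnnkn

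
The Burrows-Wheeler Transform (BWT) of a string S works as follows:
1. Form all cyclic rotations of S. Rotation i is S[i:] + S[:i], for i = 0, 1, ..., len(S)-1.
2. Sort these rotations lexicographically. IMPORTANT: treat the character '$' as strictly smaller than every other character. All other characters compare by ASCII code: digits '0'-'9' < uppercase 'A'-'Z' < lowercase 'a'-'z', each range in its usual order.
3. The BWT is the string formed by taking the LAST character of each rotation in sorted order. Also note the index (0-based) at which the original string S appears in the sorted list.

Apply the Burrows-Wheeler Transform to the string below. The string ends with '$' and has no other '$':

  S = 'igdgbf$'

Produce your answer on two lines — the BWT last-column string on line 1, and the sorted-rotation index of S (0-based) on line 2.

All 7 rotations (rotation i = S[i:]+S[:i]):
  rot[0] = igdgbf$
  rot[1] = gdgbf$i
  rot[2] = dgbf$ig
  rot[3] = gbf$igd
  rot[4] = bf$igdg
  rot[5] = f$igdgb
  rot[6] = $igdgbf
Sorted (with $ < everything):
  sorted[0] = $igdgbf  (last char: 'f')
  sorted[1] = bf$igdg  (last char: 'g')
  sorted[2] = dgbf$ig  (last char: 'g')
  sorted[3] = f$igdgb  (last char: 'b')
  sorted[4] = gbf$igd  (last char: 'd')
  sorted[5] = gdgbf$i  (last char: 'i')
  sorted[6] = igdgbf$  (last char: '$')
Last column: fggbdi$
Original string S is at sorted index 6

Answer: fggbdi$
6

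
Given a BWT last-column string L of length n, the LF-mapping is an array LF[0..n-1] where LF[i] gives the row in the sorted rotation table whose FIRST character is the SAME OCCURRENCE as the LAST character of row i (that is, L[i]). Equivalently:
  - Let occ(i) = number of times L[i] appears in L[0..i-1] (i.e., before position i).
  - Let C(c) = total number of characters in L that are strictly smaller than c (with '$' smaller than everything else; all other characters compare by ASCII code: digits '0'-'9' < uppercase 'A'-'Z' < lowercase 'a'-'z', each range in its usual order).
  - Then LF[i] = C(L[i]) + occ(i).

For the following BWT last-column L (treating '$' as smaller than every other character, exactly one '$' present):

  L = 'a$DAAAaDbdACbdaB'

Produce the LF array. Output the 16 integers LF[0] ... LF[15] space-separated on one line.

Char counts: '$':1, 'A':4, 'B':1, 'C':1, 'D':2, 'a':3, 'b':2, 'd':2
C (first-col start): C('$')=0, C('A')=1, C('B')=5, C('C')=6, C('D')=7, C('a')=9, C('b')=12, C('d')=14
L[0]='a': occ=0, LF[0]=C('a')+0=9+0=9
L[1]='$': occ=0, LF[1]=C('$')+0=0+0=0
L[2]='D': occ=0, LF[2]=C('D')+0=7+0=7
L[3]='A': occ=0, LF[3]=C('A')+0=1+0=1
L[4]='A': occ=1, LF[4]=C('A')+1=1+1=2
L[5]='A': occ=2, LF[5]=C('A')+2=1+2=3
L[6]='a': occ=1, LF[6]=C('a')+1=9+1=10
L[7]='D': occ=1, LF[7]=C('D')+1=7+1=8
L[8]='b': occ=0, LF[8]=C('b')+0=12+0=12
L[9]='d': occ=0, LF[9]=C('d')+0=14+0=14
L[10]='A': occ=3, LF[10]=C('A')+3=1+3=4
L[11]='C': occ=0, LF[11]=C('C')+0=6+0=6
L[12]='b': occ=1, LF[12]=C('b')+1=12+1=13
L[13]='d': occ=1, LF[13]=C('d')+1=14+1=15
L[14]='a': occ=2, LF[14]=C('a')+2=9+2=11
L[15]='B': occ=0, LF[15]=C('B')+0=5+0=5

Answer: 9 0 7 1 2 3 10 8 12 14 4 6 13 15 11 5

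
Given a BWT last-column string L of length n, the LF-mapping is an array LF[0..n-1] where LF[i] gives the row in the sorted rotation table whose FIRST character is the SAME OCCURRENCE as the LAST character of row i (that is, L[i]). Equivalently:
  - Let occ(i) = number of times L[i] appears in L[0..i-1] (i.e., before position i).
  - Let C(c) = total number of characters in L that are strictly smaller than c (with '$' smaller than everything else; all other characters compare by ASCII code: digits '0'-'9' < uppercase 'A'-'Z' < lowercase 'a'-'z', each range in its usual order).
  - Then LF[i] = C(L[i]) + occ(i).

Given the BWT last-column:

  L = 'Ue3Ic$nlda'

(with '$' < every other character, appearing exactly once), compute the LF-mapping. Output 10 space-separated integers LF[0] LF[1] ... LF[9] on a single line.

Answer: 3 7 1 2 5 0 9 8 6 4

Derivation:
Char counts: '$':1, '3':1, 'I':1, 'U':1, 'a':1, 'c':1, 'd':1, 'e':1, 'l':1, 'n':1
C (first-col start): C('$')=0, C('3')=1, C('I')=2, C('U')=3, C('a')=4, C('c')=5, C('d')=6, C('e')=7, C('l')=8, C('n')=9
L[0]='U': occ=0, LF[0]=C('U')+0=3+0=3
L[1]='e': occ=0, LF[1]=C('e')+0=7+0=7
L[2]='3': occ=0, LF[2]=C('3')+0=1+0=1
L[3]='I': occ=0, LF[3]=C('I')+0=2+0=2
L[4]='c': occ=0, LF[4]=C('c')+0=5+0=5
L[5]='$': occ=0, LF[5]=C('$')+0=0+0=0
L[6]='n': occ=0, LF[6]=C('n')+0=9+0=9
L[7]='l': occ=0, LF[7]=C('l')+0=8+0=8
L[8]='d': occ=0, LF[8]=C('d')+0=6+0=6
L[9]='a': occ=0, LF[9]=C('a')+0=4+0=4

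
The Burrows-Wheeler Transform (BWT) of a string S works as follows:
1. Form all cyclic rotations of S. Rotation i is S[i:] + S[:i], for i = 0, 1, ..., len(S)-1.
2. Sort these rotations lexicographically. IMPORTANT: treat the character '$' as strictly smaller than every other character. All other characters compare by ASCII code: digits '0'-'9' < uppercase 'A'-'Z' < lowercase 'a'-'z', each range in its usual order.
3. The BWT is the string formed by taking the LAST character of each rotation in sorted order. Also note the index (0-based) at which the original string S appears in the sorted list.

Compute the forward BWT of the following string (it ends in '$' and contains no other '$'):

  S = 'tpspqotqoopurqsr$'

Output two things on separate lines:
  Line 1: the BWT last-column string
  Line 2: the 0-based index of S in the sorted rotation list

Answer: rqoqstotprsupq$op
14

Derivation:
All 17 rotations (rotation i = S[i:]+S[:i]):
  rot[0] = tpspqotqoopurqsr$
  rot[1] = pspqotqoopurqsr$t
  rot[2] = spqotqoopurqsr$tp
  rot[3] = pqotqoopurqsr$tps
  rot[4] = qotqoopurqsr$tpsp
  rot[5] = otqoopurqsr$tpspq
  rot[6] = tqoopurqsr$tpspqo
  rot[7] = qoopurqsr$tpspqot
  rot[8] = oopurqsr$tpspqotq
  rot[9] = opurqsr$tpspqotqo
  rot[10] = purqsr$tpspqotqoo
  rot[11] = urqsr$tpspqotqoop
  rot[12] = rqsr$tpspqotqoopu
  rot[13] = qsr$tpspqotqoopur
  rot[14] = sr$tpspqotqoopurq
  rot[15] = r$tpspqotqoopurqs
  rot[16] = $tpspqotqoopurqsr
Sorted (with $ < everything):
  sorted[0] = $tpspqotqoopurqsr  (last char: 'r')
  sorted[1] = oopurqsr$tpspqotq  (last char: 'q')
  sorted[2] = opurqsr$tpspqotqo  (last char: 'o')
  sorted[3] = otqoopurqsr$tpspq  (last char: 'q')
  sorted[4] = pqotqoopurqsr$tps  (last char: 's')
  sorted[5] = pspqotqoopurqsr$t  (last char: 't')
  sorted[6] = purqsr$tpspqotqoo  (last char: 'o')
  sorted[7] = qoopurqsr$tpspqot  (last char: 't')
  sorted[8] = qotqoopurqsr$tpsp  (last char: 'p')
  sorted[9] = qsr$tpspqotqoopur  (last char: 'r')
  sorted[10] = r$tpspqotqoopurqs  (last char: 's')
  sorted[11] = rqsr$tpspqotqoopu  (last char: 'u')
  sorted[12] = spqotqoopurqsr$tp  (last char: 'p')
  sorted[13] = sr$tpspqotqoopurq  (last char: 'q')
  sorted[14] = tpspqotqoopurqsr$  (last char: '$')
  sorted[15] = tqoopurqsr$tpspqo  (last char: 'o')
  sorted[16] = urqsr$tpspqotqoop  (last char: 'p')
Last column: rqoqstotprsupq$op
Original string S is at sorted index 14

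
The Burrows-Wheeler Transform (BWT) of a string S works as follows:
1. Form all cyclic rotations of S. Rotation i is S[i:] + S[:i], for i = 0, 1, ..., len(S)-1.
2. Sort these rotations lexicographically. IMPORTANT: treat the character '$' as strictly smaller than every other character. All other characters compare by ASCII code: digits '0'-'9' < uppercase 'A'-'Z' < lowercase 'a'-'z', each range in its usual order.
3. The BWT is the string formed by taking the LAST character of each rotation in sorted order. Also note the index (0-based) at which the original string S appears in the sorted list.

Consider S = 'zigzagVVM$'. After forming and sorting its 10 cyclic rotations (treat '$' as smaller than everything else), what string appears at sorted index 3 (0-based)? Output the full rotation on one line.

Answer: VVM$zigzag

Derivation:
All 10 rotations (rotation i = S[i:]+S[:i]):
  rot[0] = zigzagVVM$
  rot[1] = igzagVVM$z
  rot[2] = gzagVVM$zi
  rot[3] = zagVVM$zig
  rot[4] = agVVM$zigz
  rot[5] = gVVM$zigza
  rot[6] = VVM$zigzag
  rot[7] = VM$zigzagV
  rot[8] = M$zigzagVV
  rot[9] = $zigzagVVM
Sorted (with $ < everything):
  sorted[0] = $zigzagVVM
  sorted[1] = M$zigzagVV
  sorted[2] = VM$zigzagV
  sorted[3] = VVM$zigzag
  sorted[4] = agVVM$zigz
  sorted[5] = gVVM$zigza
  sorted[6] = gzagVVM$zi
  sorted[7] = igzagVVM$z
  sorted[8] = zagVVM$zig
  sorted[9] = zigzagVVM$
sorted[3] = VVM$zigzag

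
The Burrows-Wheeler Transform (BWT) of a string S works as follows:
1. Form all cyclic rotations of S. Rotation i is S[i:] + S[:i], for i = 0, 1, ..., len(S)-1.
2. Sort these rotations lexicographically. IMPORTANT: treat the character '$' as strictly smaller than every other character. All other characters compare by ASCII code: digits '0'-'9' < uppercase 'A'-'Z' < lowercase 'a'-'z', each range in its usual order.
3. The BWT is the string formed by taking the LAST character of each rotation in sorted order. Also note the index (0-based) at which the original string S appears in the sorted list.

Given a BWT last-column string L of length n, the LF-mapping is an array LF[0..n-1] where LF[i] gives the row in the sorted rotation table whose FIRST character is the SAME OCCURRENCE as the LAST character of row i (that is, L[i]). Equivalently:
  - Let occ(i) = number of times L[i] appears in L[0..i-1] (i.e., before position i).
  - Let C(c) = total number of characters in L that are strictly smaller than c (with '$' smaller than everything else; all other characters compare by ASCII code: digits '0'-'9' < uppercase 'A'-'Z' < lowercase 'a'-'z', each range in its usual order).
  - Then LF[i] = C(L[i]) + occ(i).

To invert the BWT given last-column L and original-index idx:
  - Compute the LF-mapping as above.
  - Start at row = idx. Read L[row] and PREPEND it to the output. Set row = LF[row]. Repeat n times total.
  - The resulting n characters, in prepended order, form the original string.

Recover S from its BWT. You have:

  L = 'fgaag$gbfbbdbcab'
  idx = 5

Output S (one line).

Answer: bcgaaagbbfbgbdf$

Derivation:
LF mapping: 11 13 1 2 14 0 15 4 12 5 6 10 7 9 3 8
Walk LF starting at row 5, prepending L[row]:
  step 1: row=5, L[5]='$', prepend. Next row=LF[5]=0
  step 2: row=0, L[0]='f', prepend. Next row=LF[0]=11
  step 3: row=11, L[11]='d', prepend. Next row=LF[11]=10
  step 4: row=10, L[10]='b', prepend. Next row=LF[10]=6
  step 5: row=6, L[6]='g', prepend. Next row=LF[6]=15
  step 6: row=15, L[15]='b', prepend. Next row=LF[15]=8
  step 7: row=8, L[8]='f', prepend. Next row=LF[8]=12
  step 8: row=12, L[12]='b', prepend. Next row=LF[12]=7
  step 9: row=7, L[7]='b', prepend. Next row=LF[7]=4
  step 10: row=4, L[4]='g', prepend. Next row=LF[4]=14
  step 11: row=14, L[14]='a', prepend. Next row=LF[14]=3
  step 12: row=3, L[3]='a', prepend. Next row=LF[3]=2
  step 13: row=2, L[2]='a', prepend. Next row=LF[2]=1
  step 14: row=1, L[1]='g', prepend. Next row=LF[1]=13
  step 15: row=13, L[13]='c', prepend. Next row=LF[13]=9
  step 16: row=9, L[9]='b', prepend. Next row=LF[9]=5
Reversed output: bcgaaagbbfbgbdf$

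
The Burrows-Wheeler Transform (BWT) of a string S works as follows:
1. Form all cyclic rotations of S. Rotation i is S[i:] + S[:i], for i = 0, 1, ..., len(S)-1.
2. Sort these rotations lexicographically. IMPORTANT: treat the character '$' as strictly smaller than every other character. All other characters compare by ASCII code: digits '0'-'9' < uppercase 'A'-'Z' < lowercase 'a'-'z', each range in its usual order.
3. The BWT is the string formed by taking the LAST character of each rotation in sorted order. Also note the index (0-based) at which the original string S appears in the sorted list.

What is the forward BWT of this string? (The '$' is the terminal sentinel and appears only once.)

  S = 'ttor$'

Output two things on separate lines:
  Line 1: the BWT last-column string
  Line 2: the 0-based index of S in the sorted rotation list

All 5 rotations (rotation i = S[i:]+S[:i]):
  rot[0] = ttor$
  rot[1] = tor$t
  rot[2] = or$tt
  rot[3] = r$tto
  rot[4] = $ttor
Sorted (with $ < everything):
  sorted[0] = $ttor  (last char: 'r')
  sorted[1] = or$tt  (last char: 't')
  sorted[2] = r$tto  (last char: 'o')
  sorted[3] = tor$t  (last char: 't')
  sorted[4] = ttor$  (last char: '$')
Last column: rtot$
Original string S is at sorted index 4

Answer: rtot$
4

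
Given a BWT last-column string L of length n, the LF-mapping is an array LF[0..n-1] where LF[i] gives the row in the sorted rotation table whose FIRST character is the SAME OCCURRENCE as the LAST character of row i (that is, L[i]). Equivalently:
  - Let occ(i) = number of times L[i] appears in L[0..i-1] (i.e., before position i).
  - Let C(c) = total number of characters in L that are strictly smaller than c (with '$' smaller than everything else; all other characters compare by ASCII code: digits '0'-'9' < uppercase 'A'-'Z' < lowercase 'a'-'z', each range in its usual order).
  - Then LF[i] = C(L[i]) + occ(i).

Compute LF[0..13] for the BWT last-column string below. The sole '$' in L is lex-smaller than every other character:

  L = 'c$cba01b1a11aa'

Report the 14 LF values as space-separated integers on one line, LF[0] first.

Char counts: '$':1, '0':1, '1':4, 'a':4, 'b':2, 'c':2
C (first-col start): C('$')=0, C('0')=1, C('1')=2, C('a')=6, C('b')=10, C('c')=12
L[0]='c': occ=0, LF[0]=C('c')+0=12+0=12
L[1]='$': occ=0, LF[1]=C('$')+0=0+0=0
L[2]='c': occ=1, LF[2]=C('c')+1=12+1=13
L[3]='b': occ=0, LF[3]=C('b')+0=10+0=10
L[4]='a': occ=0, LF[4]=C('a')+0=6+0=6
L[5]='0': occ=0, LF[5]=C('0')+0=1+0=1
L[6]='1': occ=0, LF[6]=C('1')+0=2+0=2
L[7]='b': occ=1, LF[7]=C('b')+1=10+1=11
L[8]='1': occ=1, LF[8]=C('1')+1=2+1=3
L[9]='a': occ=1, LF[9]=C('a')+1=6+1=7
L[10]='1': occ=2, LF[10]=C('1')+2=2+2=4
L[11]='1': occ=3, LF[11]=C('1')+3=2+3=5
L[12]='a': occ=2, LF[12]=C('a')+2=6+2=8
L[13]='a': occ=3, LF[13]=C('a')+3=6+3=9

Answer: 12 0 13 10 6 1 2 11 3 7 4 5 8 9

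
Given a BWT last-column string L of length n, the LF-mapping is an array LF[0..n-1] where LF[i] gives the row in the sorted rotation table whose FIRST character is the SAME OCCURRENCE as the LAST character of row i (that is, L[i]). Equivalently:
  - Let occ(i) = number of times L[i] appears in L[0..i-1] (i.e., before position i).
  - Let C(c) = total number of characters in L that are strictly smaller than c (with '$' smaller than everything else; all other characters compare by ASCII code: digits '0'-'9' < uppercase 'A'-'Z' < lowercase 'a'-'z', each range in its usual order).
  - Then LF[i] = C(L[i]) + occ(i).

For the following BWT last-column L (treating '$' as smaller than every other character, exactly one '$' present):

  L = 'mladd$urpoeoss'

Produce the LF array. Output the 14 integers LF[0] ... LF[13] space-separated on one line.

Answer: 6 5 1 2 3 0 13 10 9 7 4 8 11 12

Derivation:
Char counts: '$':1, 'a':1, 'd':2, 'e':1, 'l':1, 'm':1, 'o':2, 'p':1, 'r':1, 's':2, 'u':1
C (first-col start): C('$')=0, C('a')=1, C('d')=2, C('e')=4, C('l')=5, C('m')=6, C('o')=7, C('p')=9, C('r')=10, C('s')=11, C('u')=13
L[0]='m': occ=0, LF[0]=C('m')+0=6+0=6
L[1]='l': occ=0, LF[1]=C('l')+0=5+0=5
L[2]='a': occ=0, LF[2]=C('a')+0=1+0=1
L[3]='d': occ=0, LF[3]=C('d')+0=2+0=2
L[4]='d': occ=1, LF[4]=C('d')+1=2+1=3
L[5]='$': occ=0, LF[5]=C('$')+0=0+0=0
L[6]='u': occ=0, LF[6]=C('u')+0=13+0=13
L[7]='r': occ=0, LF[7]=C('r')+0=10+0=10
L[8]='p': occ=0, LF[8]=C('p')+0=9+0=9
L[9]='o': occ=0, LF[9]=C('o')+0=7+0=7
L[10]='e': occ=0, LF[10]=C('e')+0=4+0=4
L[11]='o': occ=1, LF[11]=C('o')+1=7+1=8
L[12]='s': occ=0, LF[12]=C('s')+0=11+0=11
L[13]='s': occ=1, LF[13]=C('s')+1=11+1=12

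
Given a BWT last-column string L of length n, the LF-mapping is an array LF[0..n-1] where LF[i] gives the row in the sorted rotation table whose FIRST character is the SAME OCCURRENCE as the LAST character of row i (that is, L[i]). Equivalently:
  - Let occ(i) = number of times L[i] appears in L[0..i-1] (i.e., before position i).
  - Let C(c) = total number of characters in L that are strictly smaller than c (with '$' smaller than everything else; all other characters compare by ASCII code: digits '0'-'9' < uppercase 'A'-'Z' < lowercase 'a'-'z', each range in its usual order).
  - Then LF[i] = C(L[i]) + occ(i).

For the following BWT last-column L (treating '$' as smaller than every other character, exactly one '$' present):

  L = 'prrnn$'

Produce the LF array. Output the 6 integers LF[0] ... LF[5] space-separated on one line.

Answer: 3 4 5 1 2 0

Derivation:
Char counts: '$':1, 'n':2, 'p':1, 'r':2
C (first-col start): C('$')=0, C('n')=1, C('p')=3, C('r')=4
L[0]='p': occ=0, LF[0]=C('p')+0=3+0=3
L[1]='r': occ=0, LF[1]=C('r')+0=4+0=4
L[2]='r': occ=1, LF[2]=C('r')+1=4+1=5
L[3]='n': occ=0, LF[3]=C('n')+0=1+0=1
L[4]='n': occ=1, LF[4]=C('n')+1=1+1=2
L[5]='$': occ=0, LF[5]=C('$')+0=0+0=0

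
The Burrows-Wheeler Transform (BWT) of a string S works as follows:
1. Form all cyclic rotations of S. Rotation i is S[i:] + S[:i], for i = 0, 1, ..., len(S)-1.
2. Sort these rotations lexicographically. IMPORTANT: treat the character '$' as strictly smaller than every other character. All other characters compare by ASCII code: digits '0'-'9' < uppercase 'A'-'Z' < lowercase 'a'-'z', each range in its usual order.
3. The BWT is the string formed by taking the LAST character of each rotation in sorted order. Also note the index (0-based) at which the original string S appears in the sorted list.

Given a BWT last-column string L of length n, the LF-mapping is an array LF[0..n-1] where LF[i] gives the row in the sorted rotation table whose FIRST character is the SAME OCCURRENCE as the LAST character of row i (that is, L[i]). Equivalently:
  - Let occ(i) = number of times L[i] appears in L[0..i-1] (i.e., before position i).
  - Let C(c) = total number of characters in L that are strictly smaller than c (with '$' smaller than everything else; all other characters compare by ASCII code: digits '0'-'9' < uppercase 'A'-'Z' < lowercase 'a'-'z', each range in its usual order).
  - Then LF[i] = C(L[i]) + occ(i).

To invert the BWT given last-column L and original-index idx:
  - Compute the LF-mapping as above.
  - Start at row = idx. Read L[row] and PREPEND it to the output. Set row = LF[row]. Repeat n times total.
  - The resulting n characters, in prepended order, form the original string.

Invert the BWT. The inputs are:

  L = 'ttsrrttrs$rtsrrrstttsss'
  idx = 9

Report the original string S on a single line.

LF mapping: 15 16 8 1 2 17 18 3 9 0 4 19 10 5 6 7 11 20 21 22 12 13 14
Walk LF starting at row 9, prepending L[row]:
  step 1: row=9, L[9]='$', prepend. Next row=LF[9]=0
  step 2: row=0, L[0]='t', prepend. Next row=LF[0]=15
  step 3: row=15, L[15]='r', prepend. Next row=LF[15]=7
  step 4: row=7, L[7]='r', prepend. Next row=LF[7]=3
  step 5: row=3, L[3]='r', prepend. Next row=LF[3]=1
  step 6: row=1, L[1]='t', prepend. Next row=LF[1]=16
  step 7: row=16, L[16]='s', prepend. Next row=LF[16]=11
  step 8: row=11, L[11]='t', prepend. Next row=LF[11]=19
  step 9: row=19, L[19]='t', prepend. Next row=LF[19]=22
  step 10: row=22, L[22]='s', prepend. Next row=LF[22]=14
  step 11: row=14, L[14]='r', prepend. Next row=LF[14]=6
  step 12: row=6, L[6]='t', prepend. Next row=LF[6]=18
  step 13: row=18, L[18]='t', prepend. Next row=LF[18]=21
  step 14: row=21, L[21]='s', prepend. Next row=LF[21]=13
  step 15: row=13, L[13]='r', prepend. Next row=LF[13]=5
  step 16: row=5, L[5]='t', prepend. Next row=LF[5]=17
  step 17: row=17, L[17]='t', prepend. Next row=LF[17]=20
  step 18: row=20, L[20]='s', prepend. Next row=LF[20]=12
  step 19: row=12, L[12]='s', prepend. Next row=LF[12]=10
  step 20: row=10, L[10]='r', prepend. Next row=LF[10]=4
  step 21: row=4, L[4]='r', prepend. Next row=LF[4]=2
  step 22: row=2, L[2]='s', prepend. Next row=LF[2]=8
  step 23: row=8, L[8]='s', prepend. Next row=LF[8]=9
Reversed output: ssrrssttrsttrsttstrrrt$

Answer: ssrrssttrsttrsttstrrrt$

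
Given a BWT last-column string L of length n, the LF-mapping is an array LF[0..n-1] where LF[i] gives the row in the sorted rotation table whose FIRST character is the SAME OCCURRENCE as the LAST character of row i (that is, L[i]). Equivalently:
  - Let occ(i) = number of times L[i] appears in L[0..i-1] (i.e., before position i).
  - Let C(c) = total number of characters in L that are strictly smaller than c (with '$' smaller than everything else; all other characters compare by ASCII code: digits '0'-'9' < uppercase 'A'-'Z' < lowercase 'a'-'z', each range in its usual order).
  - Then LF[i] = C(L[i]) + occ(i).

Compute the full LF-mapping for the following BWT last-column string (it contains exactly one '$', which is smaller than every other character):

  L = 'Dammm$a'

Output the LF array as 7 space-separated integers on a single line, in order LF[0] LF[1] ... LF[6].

Char counts: '$':1, 'D':1, 'a':2, 'm':3
C (first-col start): C('$')=0, C('D')=1, C('a')=2, C('m')=4
L[0]='D': occ=0, LF[0]=C('D')+0=1+0=1
L[1]='a': occ=0, LF[1]=C('a')+0=2+0=2
L[2]='m': occ=0, LF[2]=C('m')+0=4+0=4
L[3]='m': occ=1, LF[3]=C('m')+1=4+1=5
L[4]='m': occ=2, LF[4]=C('m')+2=4+2=6
L[5]='$': occ=0, LF[5]=C('$')+0=0+0=0
L[6]='a': occ=1, LF[6]=C('a')+1=2+1=3

Answer: 1 2 4 5 6 0 3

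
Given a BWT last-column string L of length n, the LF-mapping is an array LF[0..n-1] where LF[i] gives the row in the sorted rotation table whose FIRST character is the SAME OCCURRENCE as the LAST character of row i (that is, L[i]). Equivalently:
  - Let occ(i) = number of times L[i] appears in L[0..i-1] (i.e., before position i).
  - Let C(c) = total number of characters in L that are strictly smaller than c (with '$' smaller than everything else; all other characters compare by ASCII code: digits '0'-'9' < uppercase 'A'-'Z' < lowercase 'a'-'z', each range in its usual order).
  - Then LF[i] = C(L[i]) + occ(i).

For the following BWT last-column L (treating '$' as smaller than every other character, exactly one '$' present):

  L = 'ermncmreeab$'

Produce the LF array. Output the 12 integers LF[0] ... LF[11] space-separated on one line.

Answer: 4 10 7 9 3 8 11 5 6 1 2 0

Derivation:
Char counts: '$':1, 'a':1, 'b':1, 'c':1, 'e':3, 'm':2, 'n':1, 'r':2
C (first-col start): C('$')=0, C('a')=1, C('b')=2, C('c')=3, C('e')=4, C('m')=7, C('n')=9, C('r')=10
L[0]='e': occ=0, LF[0]=C('e')+0=4+0=4
L[1]='r': occ=0, LF[1]=C('r')+0=10+0=10
L[2]='m': occ=0, LF[2]=C('m')+0=7+0=7
L[3]='n': occ=0, LF[3]=C('n')+0=9+0=9
L[4]='c': occ=0, LF[4]=C('c')+0=3+0=3
L[5]='m': occ=1, LF[5]=C('m')+1=7+1=8
L[6]='r': occ=1, LF[6]=C('r')+1=10+1=11
L[7]='e': occ=1, LF[7]=C('e')+1=4+1=5
L[8]='e': occ=2, LF[8]=C('e')+2=4+2=6
L[9]='a': occ=0, LF[9]=C('a')+0=1+0=1
L[10]='b': occ=0, LF[10]=C('b')+0=2+0=2
L[11]='$': occ=0, LF[11]=C('$')+0=0+0=0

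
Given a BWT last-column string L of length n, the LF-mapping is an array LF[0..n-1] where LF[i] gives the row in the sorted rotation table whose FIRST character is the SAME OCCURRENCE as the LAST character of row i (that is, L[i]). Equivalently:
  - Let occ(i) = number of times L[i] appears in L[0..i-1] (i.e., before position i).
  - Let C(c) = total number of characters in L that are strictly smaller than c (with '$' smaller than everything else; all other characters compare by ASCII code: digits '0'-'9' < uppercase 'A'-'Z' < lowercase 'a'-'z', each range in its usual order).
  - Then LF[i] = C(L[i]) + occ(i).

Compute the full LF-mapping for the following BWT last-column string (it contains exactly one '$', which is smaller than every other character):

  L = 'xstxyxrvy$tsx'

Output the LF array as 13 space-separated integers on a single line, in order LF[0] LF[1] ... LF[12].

Char counts: '$':1, 'r':1, 's':2, 't':2, 'v':1, 'x':4, 'y':2
C (first-col start): C('$')=0, C('r')=1, C('s')=2, C('t')=4, C('v')=6, C('x')=7, C('y')=11
L[0]='x': occ=0, LF[0]=C('x')+0=7+0=7
L[1]='s': occ=0, LF[1]=C('s')+0=2+0=2
L[2]='t': occ=0, LF[2]=C('t')+0=4+0=4
L[3]='x': occ=1, LF[3]=C('x')+1=7+1=8
L[4]='y': occ=0, LF[4]=C('y')+0=11+0=11
L[5]='x': occ=2, LF[5]=C('x')+2=7+2=9
L[6]='r': occ=0, LF[6]=C('r')+0=1+0=1
L[7]='v': occ=0, LF[7]=C('v')+0=6+0=6
L[8]='y': occ=1, LF[8]=C('y')+1=11+1=12
L[9]='$': occ=0, LF[9]=C('$')+0=0+0=0
L[10]='t': occ=1, LF[10]=C('t')+1=4+1=5
L[11]='s': occ=1, LF[11]=C('s')+1=2+1=3
L[12]='x': occ=3, LF[12]=C('x')+3=7+3=10

Answer: 7 2 4 8 11 9 1 6 12 0 5 3 10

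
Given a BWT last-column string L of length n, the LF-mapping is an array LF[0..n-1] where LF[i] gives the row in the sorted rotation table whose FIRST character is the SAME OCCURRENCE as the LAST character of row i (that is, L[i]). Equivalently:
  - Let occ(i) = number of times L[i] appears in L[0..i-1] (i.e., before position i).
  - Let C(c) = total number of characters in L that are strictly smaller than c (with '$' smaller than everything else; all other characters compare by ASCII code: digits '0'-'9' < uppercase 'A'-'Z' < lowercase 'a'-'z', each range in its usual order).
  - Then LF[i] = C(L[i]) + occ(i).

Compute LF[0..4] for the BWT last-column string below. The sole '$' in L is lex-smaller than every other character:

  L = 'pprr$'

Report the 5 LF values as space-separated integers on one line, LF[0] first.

Answer: 1 2 3 4 0

Derivation:
Char counts: '$':1, 'p':2, 'r':2
C (first-col start): C('$')=0, C('p')=1, C('r')=3
L[0]='p': occ=0, LF[0]=C('p')+0=1+0=1
L[1]='p': occ=1, LF[1]=C('p')+1=1+1=2
L[2]='r': occ=0, LF[2]=C('r')+0=3+0=3
L[3]='r': occ=1, LF[3]=C('r')+1=3+1=4
L[4]='$': occ=0, LF[4]=C('$')+0=0+0=0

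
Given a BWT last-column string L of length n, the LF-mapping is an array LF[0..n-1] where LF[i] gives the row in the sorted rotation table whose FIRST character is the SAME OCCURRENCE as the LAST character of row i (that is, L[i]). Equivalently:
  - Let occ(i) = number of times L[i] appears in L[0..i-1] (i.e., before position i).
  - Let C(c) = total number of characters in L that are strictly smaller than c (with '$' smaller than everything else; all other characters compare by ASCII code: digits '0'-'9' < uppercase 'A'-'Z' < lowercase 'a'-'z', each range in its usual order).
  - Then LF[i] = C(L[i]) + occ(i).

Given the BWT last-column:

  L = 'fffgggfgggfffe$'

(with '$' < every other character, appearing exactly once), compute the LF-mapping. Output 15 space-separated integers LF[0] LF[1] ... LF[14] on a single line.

Char counts: '$':1, 'e':1, 'f':7, 'g':6
C (first-col start): C('$')=0, C('e')=1, C('f')=2, C('g')=9
L[0]='f': occ=0, LF[0]=C('f')+0=2+0=2
L[1]='f': occ=1, LF[1]=C('f')+1=2+1=3
L[2]='f': occ=2, LF[2]=C('f')+2=2+2=4
L[3]='g': occ=0, LF[3]=C('g')+0=9+0=9
L[4]='g': occ=1, LF[4]=C('g')+1=9+1=10
L[5]='g': occ=2, LF[5]=C('g')+2=9+2=11
L[6]='f': occ=3, LF[6]=C('f')+3=2+3=5
L[7]='g': occ=3, LF[7]=C('g')+3=9+3=12
L[8]='g': occ=4, LF[8]=C('g')+4=9+4=13
L[9]='g': occ=5, LF[9]=C('g')+5=9+5=14
L[10]='f': occ=4, LF[10]=C('f')+4=2+4=6
L[11]='f': occ=5, LF[11]=C('f')+5=2+5=7
L[12]='f': occ=6, LF[12]=C('f')+6=2+6=8
L[13]='e': occ=0, LF[13]=C('e')+0=1+0=1
L[14]='$': occ=0, LF[14]=C('$')+0=0+0=0

Answer: 2 3 4 9 10 11 5 12 13 14 6 7 8 1 0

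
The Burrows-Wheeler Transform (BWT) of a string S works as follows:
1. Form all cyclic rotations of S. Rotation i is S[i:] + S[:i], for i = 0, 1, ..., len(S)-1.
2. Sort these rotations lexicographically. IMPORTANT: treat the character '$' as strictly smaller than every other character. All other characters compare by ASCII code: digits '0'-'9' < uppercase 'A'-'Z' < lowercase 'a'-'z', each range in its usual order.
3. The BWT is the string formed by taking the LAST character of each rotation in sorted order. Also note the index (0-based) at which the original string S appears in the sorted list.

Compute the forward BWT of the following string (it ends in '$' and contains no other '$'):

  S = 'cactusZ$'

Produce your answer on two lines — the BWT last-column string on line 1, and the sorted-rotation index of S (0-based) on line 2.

Answer: Zsc$auct
3

Derivation:
All 8 rotations (rotation i = S[i:]+S[:i]):
  rot[0] = cactusZ$
  rot[1] = actusZ$c
  rot[2] = ctusZ$ca
  rot[3] = tusZ$cac
  rot[4] = usZ$cact
  rot[5] = sZ$cactu
  rot[6] = Z$cactus
  rot[7] = $cactusZ
Sorted (with $ < everything):
  sorted[0] = $cactusZ  (last char: 'Z')
  sorted[1] = Z$cactus  (last char: 's')
  sorted[2] = actusZ$c  (last char: 'c')
  sorted[3] = cactusZ$  (last char: '$')
  sorted[4] = ctusZ$ca  (last char: 'a')
  sorted[5] = sZ$cactu  (last char: 'u')
  sorted[6] = tusZ$cac  (last char: 'c')
  sorted[7] = usZ$cact  (last char: 't')
Last column: Zsc$auct
Original string S is at sorted index 3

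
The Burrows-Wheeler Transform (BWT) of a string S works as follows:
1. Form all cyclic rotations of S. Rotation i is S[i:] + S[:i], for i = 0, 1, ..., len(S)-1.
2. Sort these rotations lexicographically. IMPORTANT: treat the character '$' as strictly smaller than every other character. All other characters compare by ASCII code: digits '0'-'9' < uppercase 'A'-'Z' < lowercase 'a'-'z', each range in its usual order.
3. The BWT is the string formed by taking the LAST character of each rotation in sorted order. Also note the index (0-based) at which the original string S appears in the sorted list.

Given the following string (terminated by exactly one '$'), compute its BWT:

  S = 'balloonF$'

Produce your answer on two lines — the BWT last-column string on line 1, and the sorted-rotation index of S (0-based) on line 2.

All 9 rotations (rotation i = S[i:]+S[:i]):
  rot[0] = balloonF$
  rot[1] = alloonF$b
  rot[2] = lloonF$ba
  rot[3] = loonF$bal
  rot[4] = oonF$ball
  rot[5] = onF$ballo
  rot[6] = nF$balloo
  rot[7] = F$balloon
  rot[8] = $balloonF
Sorted (with $ < everything):
  sorted[0] = $balloonF  (last char: 'F')
  sorted[1] = F$balloon  (last char: 'n')
  sorted[2] = alloonF$b  (last char: 'b')
  sorted[3] = balloonF$  (last char: '$')
  sorted[4] = lloonF$ba  (last char: 'a')
  sorted[5] = loonF$bal  (last char: 'l')
  sorted[6] = nF$balloo  (last char: 'o')
  sorted[7] = onF$ballo  (last char: 'o')
  sorted[8] = oonF$ball  (last char: 'l')
Last column: Fnb$alool
Original string S is at sorted index 3

Answer: Fnb$alool
3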